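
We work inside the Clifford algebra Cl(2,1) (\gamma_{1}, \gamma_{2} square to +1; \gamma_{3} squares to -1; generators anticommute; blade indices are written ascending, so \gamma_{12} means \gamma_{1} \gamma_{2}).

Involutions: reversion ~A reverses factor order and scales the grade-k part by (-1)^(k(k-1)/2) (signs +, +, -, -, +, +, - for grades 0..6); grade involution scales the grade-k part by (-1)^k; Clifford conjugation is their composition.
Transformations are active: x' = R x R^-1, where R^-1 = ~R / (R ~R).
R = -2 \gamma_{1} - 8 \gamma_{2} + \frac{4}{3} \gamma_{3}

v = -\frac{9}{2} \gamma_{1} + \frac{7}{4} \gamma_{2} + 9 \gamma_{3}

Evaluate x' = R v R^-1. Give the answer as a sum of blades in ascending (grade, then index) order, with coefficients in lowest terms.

~R = -2 \gamma_{1} - 8 \gamma_{2} + \frac{4}{3} \gamma_{3}, and R ~R = \frac{596}{9}, so R^-1 = ~R / (\frac{596}{9}).
R v = -17 - \frac{79}{2} \gamma_{12} - 12 \gamma_{13} - \frac{223}{3} \gamma_{23}
Answer: \frac{1647}{298} \gamma_{1} + \frac{1405}{596} \gamma_{2} - \frac{1443}{149} \gamma_{3}


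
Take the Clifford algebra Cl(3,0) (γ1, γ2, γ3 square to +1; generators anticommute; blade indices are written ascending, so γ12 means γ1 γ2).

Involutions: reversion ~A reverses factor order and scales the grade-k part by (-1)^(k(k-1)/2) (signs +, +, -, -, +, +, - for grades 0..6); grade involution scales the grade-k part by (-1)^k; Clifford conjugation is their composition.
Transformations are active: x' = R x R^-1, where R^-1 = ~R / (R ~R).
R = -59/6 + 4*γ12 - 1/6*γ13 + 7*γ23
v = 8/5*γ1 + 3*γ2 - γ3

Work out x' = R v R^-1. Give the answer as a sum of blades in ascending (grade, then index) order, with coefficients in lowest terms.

~R = -59/6 - 4*γ12 + 1/6*γ13 - 7*γ23, and R ~R = 2911/18, so R^-1 = ~R / (2911/18).
R v = -107/30*γ1 - 429/10*γ2 - 109/10*γ3 + 77/10*γ123
Answer: -7273/14555*γ1 + 32499/14555*γ2 + 39392/14555*γ3


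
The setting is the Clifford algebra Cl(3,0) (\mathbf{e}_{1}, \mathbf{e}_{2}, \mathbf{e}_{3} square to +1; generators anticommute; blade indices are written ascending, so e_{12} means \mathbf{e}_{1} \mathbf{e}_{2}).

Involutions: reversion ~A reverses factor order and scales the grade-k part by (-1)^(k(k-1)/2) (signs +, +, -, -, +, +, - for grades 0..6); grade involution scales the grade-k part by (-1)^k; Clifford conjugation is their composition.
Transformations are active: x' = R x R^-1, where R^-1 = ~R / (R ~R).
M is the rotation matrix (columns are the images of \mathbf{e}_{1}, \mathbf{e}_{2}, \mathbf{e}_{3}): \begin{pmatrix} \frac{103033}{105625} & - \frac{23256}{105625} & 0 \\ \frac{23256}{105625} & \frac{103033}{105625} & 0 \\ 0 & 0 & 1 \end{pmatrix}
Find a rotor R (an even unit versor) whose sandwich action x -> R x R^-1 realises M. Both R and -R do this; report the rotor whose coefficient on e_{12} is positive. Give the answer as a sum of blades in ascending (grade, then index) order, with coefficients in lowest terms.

Method: write R = a + b12*e_{12} + b13*e_{13} + b23*e_{23} with a^2 + b12^2 + b13^2 + b23^2 = 1 (so R^-1 = ~R). Expanding the columns R e_j ~R gives tr M = 4a^2 - 1 and, from the antisymmetric part, M21 - M12 = -4a*b12, M13 - M31 = 4a*b13, M32 - M23 = -4a*b23.
Here tr M = \frac{311691}{105625}, so a^2 = (1 + tr M)/4 = \frac{104329}{105625} and a = ±\frac{323}{325}. Taking a = \frac{323}{325}: M21 - M12 = \frac{46512}{105625}, M13 - M31 = 0, M32 - M23 = 0, giving b12 = -\frac{36}{325}, b13 = 0, b23 = 0, i.e. R = \frac{323}{325} - \frac{36}{325} e_{12}.
Its e_{12} coefficient is negative, so report the other preimage -R.
Answer: -\frac{323}{325} + \frac{36}{325} e_{12}. Key observation: the double cover Spin(3) -> SO(3) sends R and -R to the same matrix (trace \frac{311691}{105625} here), so the stated sign of the e_{12} coefficient is what selects one sheet.


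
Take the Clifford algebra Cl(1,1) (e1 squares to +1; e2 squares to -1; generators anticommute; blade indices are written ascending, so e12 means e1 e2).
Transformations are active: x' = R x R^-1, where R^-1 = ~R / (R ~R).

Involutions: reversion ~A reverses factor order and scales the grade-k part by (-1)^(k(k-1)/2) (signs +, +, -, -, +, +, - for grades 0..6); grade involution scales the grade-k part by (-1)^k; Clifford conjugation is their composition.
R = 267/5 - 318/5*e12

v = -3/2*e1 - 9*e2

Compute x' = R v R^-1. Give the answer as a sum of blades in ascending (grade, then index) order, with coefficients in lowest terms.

~R = 267/5 + 318/5*e12, and R ~R = -5967/5, so R^-1 = ~R / (-5967/5).
R v = -1305/2*e1 - 576*e2
Answer: 26473/442*e1 + 13381/221*e2


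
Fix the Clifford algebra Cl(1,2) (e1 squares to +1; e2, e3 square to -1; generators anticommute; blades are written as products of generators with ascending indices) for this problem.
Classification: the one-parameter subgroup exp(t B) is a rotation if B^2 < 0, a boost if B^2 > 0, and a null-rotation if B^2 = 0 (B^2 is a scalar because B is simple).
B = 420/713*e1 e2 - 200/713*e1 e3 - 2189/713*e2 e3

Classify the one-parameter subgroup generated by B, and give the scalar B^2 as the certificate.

B^2 term by term: the squares give (420/713)^2*(e1 e2)^2 + (-200/713)^2*(e1 e3)^2 + (-2189/713)^2*(e2 e3)^2 = 176400/508369*(+1) + 40000/508369*(+1) + 4791721/508369*(-1) = -9 (each basis 2-blade squares to minus the product of its generators' squares); cross terms between blades sharing an index anticommute and cancel. So B^2 = -9.
Answer: rotation, certificate B^2 = -9. Certificate logic: -9 is a conjugation-invariant scalar, so its sign fixes rotation versus boost versus null-rotation outright.


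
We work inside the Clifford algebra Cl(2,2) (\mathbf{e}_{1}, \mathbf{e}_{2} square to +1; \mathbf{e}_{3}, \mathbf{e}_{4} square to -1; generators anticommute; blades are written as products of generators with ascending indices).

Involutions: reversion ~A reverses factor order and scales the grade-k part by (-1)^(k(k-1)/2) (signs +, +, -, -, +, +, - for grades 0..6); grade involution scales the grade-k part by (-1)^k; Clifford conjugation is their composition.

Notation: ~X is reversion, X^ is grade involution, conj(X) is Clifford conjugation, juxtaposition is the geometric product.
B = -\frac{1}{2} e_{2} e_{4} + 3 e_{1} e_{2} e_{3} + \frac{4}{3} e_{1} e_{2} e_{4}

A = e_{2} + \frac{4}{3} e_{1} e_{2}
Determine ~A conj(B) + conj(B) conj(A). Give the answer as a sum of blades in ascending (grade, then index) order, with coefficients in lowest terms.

first term: 4 e_{3} + \frac{41}{18} e_{4} - 3 e_{1} e_{3} - 2 e_{1} e_{4}
second term: 4 e_{3} + \frac{41}{18} e_{4} + 3 e_{1} e_{3} + 2 e_{1} e_{4}
Answer: 8 e_{3} + \frac{41}{9} e_{4}


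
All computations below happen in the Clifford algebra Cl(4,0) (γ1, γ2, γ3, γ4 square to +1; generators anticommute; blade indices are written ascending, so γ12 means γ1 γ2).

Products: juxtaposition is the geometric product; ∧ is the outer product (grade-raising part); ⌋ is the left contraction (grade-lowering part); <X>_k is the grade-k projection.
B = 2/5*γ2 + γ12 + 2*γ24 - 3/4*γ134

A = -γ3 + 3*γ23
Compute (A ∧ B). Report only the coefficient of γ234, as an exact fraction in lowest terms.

step 1: 2/5*γ23 - γ123 + 2*γ234
Answer: 2


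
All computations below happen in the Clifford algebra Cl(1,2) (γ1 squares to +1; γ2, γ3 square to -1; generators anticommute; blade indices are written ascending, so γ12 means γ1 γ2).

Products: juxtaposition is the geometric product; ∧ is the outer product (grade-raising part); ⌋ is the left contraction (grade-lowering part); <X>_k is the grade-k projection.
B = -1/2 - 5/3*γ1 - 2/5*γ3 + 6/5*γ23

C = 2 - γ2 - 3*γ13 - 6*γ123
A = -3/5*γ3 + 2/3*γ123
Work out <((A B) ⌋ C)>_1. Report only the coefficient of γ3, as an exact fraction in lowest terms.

step 1: -6/25 - 4/5*γ1 - 18/25*γ2 + 3/10*γ3 + 4/15*γ12 - γ13 - 10/9*γ23 - 1/3*γ123
step 2: -1/5 - 227/30*γ1 - 144/25*γ2 + 4/5*γ3 + 9/5*γ12 + 126/25*γ13 + 24/5*γ23 + 36/25*γ123
step 3: -227/30*γ1 - 144/25*γ2 + 4/5*γ3
Answer: 4/5


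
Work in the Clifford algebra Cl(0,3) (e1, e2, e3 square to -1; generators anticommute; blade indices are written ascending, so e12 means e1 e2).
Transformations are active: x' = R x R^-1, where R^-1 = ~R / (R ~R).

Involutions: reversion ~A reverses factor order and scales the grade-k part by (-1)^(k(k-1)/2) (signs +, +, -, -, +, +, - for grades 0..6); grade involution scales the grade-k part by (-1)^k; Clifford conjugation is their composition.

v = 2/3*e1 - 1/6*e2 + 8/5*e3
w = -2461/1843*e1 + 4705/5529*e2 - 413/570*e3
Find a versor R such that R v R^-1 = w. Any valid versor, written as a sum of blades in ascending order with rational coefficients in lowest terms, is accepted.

The midline construction: v and w both square to -2729/900, so reflecting in their sum -3697/5529*e1 + 7567/11058*e2 + 499/570*e3 exchanges them.
Answer: -3697/5529*e1 + 7567/11058*e2 + 499/570*e3


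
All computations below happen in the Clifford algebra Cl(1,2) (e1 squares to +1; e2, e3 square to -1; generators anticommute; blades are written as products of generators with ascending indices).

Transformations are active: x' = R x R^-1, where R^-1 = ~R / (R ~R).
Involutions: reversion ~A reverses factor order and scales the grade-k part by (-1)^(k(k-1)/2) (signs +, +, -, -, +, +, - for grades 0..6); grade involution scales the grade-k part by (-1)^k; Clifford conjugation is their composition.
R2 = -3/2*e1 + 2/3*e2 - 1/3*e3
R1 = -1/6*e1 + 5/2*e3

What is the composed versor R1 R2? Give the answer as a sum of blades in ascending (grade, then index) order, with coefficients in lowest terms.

Distribute over the terms of R1 (each basis-blade product reordered to ascending indices, repeated generators contracted through their squares):
(-1/6*e1) R2 = 1/4 - 1/9*e1 e2 + 1/18*e1 e3
(5/2*e3) R2 = 5/6 + 15/4*e1 e3 - 5/3*e2 e3
Summing the partial products and collecting blades:
Answer: 13/12 - 1/9*e1 e2 + 137/36*e1 e3 - 5/3*e2 e3


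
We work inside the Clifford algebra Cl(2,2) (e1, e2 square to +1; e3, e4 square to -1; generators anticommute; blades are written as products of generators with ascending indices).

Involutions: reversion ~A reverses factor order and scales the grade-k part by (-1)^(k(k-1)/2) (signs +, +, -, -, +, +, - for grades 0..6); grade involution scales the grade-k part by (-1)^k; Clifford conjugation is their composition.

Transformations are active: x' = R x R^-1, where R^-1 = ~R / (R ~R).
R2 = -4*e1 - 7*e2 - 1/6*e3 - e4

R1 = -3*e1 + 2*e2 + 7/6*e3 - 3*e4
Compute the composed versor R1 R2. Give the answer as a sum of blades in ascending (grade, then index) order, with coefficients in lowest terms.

Distribute over the terms of R1 (each basis-blade product reordered to ascending indices, repeated generators contracted through their squares):
(-3*e1) R2 = 12 + 21*e1 e2 + 1/2*e1 e3 + 3*e1 e4
(2*e2) R2 = -14 + 8*e1 e2 - 1/3*e2 e3 - 2*e2 e4
(7/6*e3) R2 = 7/36 + 14/3*e1 e3 + 49/6*e2 e3 - 7/6*e3 e4
(-3*e4) R2 = -3 - 12*e1 e4 - 21*e2 e4 - 1/2*e3 e4
Summing the partial products and collecting blades:
Answer: -173/36 + 29*e1 e2 + 31/6*e1 e3 - 9*e1 e4 + 47/6*e2 e3 - 23*e2 e4 - 5/3*e3 e4


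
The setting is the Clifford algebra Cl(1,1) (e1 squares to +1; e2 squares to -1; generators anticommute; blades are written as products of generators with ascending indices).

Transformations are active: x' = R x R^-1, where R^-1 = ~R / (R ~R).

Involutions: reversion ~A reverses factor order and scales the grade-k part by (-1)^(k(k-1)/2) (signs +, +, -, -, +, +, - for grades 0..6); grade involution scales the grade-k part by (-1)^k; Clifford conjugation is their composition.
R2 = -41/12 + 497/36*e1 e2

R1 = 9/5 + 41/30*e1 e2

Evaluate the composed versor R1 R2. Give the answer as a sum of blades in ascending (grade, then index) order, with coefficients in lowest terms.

Distribute over the terms of R1 (each basis-blade product reordered to ascending indices, repeated generators contracted through their squares):
(9/5) R2 = -123/20 + 497/20*e1 e2
(41/30*e1 e2) R2 = 20377/1080 - 1681/360*e1 e2
Summing the partial products and collecting blades:
Answer: 2747/216 + 1453/72*e1 e2


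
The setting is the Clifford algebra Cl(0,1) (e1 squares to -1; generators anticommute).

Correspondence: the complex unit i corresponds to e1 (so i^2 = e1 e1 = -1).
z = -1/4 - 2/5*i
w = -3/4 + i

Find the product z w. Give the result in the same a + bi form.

In blades: z = -1/4 - 2/5*e1, w = -3/4 + e1.
Distribute z over w term by term (generator squares from the signature, products reordered to ascending indices): (-1/4)*w = 3/16 - 1/4*e1; (-2/5*e1)*w = 2/5 + 3/10*e1.
Sum: 47/80 + 1/20*e1; translating back through the correspondence:
Answer: 47/80 + 1/20*i


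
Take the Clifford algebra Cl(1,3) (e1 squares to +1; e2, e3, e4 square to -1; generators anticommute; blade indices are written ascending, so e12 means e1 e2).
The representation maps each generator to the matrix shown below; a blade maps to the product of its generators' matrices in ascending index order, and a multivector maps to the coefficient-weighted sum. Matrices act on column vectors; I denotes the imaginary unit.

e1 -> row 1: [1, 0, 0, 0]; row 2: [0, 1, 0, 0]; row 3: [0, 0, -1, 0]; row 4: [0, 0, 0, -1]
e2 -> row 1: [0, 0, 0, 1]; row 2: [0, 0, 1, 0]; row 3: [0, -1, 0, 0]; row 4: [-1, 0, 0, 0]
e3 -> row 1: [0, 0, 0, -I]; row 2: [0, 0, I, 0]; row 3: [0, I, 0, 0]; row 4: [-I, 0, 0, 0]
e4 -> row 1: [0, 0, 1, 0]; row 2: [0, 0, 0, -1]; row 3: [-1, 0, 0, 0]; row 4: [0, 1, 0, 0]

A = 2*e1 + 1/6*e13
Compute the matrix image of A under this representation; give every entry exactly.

Bivector images (products of the table entries): rho(e13) = rho(e1)rho(e3) = row 1: [0, 0, 0, -I]; row 2: [0, 0, I, 0]; row 3: [0, -I, 0, 0]; row 4: [I, 0, 0, 0].
M = (2)*rho(e1) + (1/6)*rho(e13), summed entrywise:
Answer: row 1: [2, 0, 0, -I/6]; row 2: [0, 2, I/6, 0]; row 3: [0, -I/6, -2, 0]; row 4: [I/6, 0, 0, -2]


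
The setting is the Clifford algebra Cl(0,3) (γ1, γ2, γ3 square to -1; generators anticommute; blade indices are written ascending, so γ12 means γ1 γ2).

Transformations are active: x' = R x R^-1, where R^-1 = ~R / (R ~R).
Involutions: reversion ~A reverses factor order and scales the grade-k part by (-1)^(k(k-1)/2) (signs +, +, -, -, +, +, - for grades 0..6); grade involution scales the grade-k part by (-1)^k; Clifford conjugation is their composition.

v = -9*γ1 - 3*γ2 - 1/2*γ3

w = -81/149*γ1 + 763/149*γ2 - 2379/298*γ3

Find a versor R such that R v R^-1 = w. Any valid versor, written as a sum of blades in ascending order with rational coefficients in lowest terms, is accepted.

R = v + w = -1422/149*γ1 + 316/149*γ2 - 1264/149*γ3 works: the equal norms (-361/4) guarantee its sandwich swaps v into w.
Answer: -1422/149*γ1 + 316/149*γ2 - 1264/149*γ3


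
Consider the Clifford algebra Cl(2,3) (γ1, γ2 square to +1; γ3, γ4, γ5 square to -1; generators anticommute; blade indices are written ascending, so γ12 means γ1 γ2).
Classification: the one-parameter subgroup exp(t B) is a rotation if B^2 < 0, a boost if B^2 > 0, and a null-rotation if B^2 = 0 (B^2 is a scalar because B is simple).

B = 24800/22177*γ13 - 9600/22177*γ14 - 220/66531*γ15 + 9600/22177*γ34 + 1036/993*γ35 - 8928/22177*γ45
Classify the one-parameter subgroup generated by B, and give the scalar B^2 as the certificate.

B^2 term by term: the squares give (24800/22177)^2*(γ13)^2 + (-9600/22177)^2*(γ14)^2 + (-220/66531)^2*(γ15)^2 + (9600/22177)^2*(γ34)^2 + (1036/993)^2*(γ35)^2 + (-8928/22177)^2*(γ45)^2 = 615040000/491819329*(+1) + 92160000/491819329*(+1) + 48400/4426373961*(+1) + 92160000/491819329*(-1) + 1073296/986049*(-1) + 79709184/491819329*(-1) = 0 (each basis 2-blade squares to minus the product of its generators' squares); cross terms between blades sharing an index anticommute and cancel; the commuting (index-disjoint) pairs give grade-4 terms 2*c*c'*(blade product), which cancel blade by blade — γ1345: -442828800/491819329 + 6630400/7340587 - 1408000/491819329 = 0 — confirming B is simple. So B^2 = 0.
Answer: null-rotation, certificate B^2 = 0. Because 0 is invariant under every versor sandwich, the classification follows from its sign alone.


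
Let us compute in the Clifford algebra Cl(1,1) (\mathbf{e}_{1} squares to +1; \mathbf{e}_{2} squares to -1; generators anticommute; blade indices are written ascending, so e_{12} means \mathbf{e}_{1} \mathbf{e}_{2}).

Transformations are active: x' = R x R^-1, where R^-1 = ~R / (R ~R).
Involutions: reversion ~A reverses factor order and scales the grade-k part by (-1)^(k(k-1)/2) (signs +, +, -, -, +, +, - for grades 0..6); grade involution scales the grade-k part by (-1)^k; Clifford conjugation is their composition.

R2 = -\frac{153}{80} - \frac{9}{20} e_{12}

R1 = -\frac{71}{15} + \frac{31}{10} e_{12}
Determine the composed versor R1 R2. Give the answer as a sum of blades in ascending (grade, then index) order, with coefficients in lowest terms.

Distribute over the terms of R1 (each basis-blade product reordered to ascending indices, repeated generators contracted through their squares):
(-\frac{71}{15}) R2 = \frac{3621}{400} + \frac{213}{100} e_{12}
(\frac{31}{10} e_{12}) R2 = -\frac{279}{200} - \frac{4743}{800} e_{12}
Summing the partial products and collecting blades:
Answer: \frac{3063}{400} - \frac{3039}{800} e_{12}


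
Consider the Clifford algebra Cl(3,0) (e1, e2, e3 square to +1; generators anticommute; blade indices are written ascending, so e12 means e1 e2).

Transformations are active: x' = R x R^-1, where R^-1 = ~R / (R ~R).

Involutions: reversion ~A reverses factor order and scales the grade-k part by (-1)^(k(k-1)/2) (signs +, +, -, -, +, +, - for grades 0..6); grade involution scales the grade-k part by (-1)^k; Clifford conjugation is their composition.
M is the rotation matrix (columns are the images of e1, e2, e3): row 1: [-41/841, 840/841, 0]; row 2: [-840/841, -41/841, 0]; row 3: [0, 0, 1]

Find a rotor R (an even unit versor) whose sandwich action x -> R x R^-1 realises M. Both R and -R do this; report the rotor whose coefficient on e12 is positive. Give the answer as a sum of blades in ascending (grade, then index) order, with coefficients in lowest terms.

Method: write R = a + b12*e12 + b13*e13 + b23*e23 with a^2 + b12^2 + b13^2 + b23^2 = 1 (so R^-1 = ~R). Expanding the columns R e_j ~R gives tr M = 4a^2 - 1 and, from the antisymmetric part, M21 - M12 = -4a*b12, M13 - M31 = 4a*b13, M32 - M23 = -4a*b23.
Here tr M = 759/841, so a^2 = (1 + tr M)/4 = 400/841 and a = ±20/29. Taking a = 20/29: M21 - M12 = -1680/841, M13 - M31 = 0, M32 - M23 = 0, giving b12 = 21/29, b13 = 0, b23 = 0, i.e. R = 20/29 + 21/29*e12.
Its e12 coefficient is already positive.
Answer: 20/29 + 21/29*e12. Sheet selection: the two-to-one cover makes ±R indistinguishable at the matrix level (trace 759/841), so uniqueness comes from the required sign on e12.


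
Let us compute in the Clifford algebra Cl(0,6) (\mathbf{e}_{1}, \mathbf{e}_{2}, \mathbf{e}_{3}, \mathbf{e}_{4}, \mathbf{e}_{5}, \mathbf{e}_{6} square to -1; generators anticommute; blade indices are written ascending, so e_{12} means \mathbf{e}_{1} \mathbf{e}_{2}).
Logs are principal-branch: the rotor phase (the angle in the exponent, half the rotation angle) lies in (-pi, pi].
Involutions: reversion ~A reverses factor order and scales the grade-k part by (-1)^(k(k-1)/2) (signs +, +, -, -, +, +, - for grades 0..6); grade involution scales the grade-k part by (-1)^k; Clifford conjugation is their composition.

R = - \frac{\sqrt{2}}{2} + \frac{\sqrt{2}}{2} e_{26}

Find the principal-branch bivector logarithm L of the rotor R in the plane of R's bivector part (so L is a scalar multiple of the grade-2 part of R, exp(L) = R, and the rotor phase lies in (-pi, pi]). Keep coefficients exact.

The scalar part of R is - \frac{\sqrt{2}}{2}, and that scalar determines the rotor phase on the principal branch; recovering the unit plane as bivector-part over sine of the phase gives L = phase * plane.
Concretely: cos(phase) = - \frac{\sqrt{2}}{2} gives phase = ±\frac{3 \pi}{4}, and since phase/sin(phase) is even the sign is immaterial: L = (phase/sin(phase)) * <R>_2 = (\frac{3 \sqrt{2} \pi}{4}) * <R>_2.
Answer: \frac{3 \pi}{4} e_{26}


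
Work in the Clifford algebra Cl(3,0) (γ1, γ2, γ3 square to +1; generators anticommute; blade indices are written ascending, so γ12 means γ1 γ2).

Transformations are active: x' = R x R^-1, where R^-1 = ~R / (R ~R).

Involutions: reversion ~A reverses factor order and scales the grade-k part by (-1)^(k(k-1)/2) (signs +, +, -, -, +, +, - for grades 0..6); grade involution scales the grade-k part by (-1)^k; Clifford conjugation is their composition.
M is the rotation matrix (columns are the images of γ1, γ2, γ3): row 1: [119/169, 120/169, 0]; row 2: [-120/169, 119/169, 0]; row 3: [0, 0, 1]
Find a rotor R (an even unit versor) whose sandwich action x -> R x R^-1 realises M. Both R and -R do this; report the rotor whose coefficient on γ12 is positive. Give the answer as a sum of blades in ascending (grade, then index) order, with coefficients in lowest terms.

Method: write R = a + b12*γ12 + b13*γ13 + b23*γ23 with a^2 + b12^2 + b13^2 + b23^2 = 1 (so R^-1 = ~R). Expanding the columns R e_j ~R gives tr M = 4a^2 - 1 and, from the antisymmetric part, M21 - M12 = -4a*b12, M13 - M31 = 4a*b13, M32 - M23 = -4a*b23.
Here tr M = 407/169, so a^2 = (1 + tr M)/4 = 144/169 and a = ±12/13. Taking a = 12/13: M21 - M12 = -240/169, M13 - M31 = 0, M32 - M23 = 0, giving b12 = 5/13, b13 = 0, b23 = 0, i.e. R = 12/13 + 5/13*γ12.
Its γ12 coefficient is already positive.
Answer: 12/13 + 5/13*γ12. Uniqueness: Spin(3) -> SO(3) maps R and -R to the same rotation of trace 407/169; fixing the sign of the γ12 coefficient removes the ambiguity.


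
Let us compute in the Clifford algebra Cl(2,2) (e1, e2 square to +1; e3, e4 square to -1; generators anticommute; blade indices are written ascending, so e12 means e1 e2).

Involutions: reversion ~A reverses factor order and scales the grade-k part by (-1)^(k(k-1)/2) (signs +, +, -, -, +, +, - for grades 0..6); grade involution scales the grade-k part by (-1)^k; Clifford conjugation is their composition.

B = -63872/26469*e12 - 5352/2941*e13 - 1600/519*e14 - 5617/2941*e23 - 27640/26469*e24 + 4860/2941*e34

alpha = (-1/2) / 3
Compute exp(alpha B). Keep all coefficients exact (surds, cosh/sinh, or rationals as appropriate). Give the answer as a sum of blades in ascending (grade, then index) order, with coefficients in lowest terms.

B^2 term by term: the squares give (-63872/26469)^2*(e12)^2 + (-5352/2941)^2*(e13)^2 + (-1600/519)^2*(e14)^2 + (-5617/2941)^2*(e23)^2 + (-27640/26469)^2*(e24)^2 + (4860/2941)^2*(e34)^2 = 4079632384/700607961*(-1) + 28643904/8649481*(+1) + 2560000/269361*(+1) + 31550689/8649481*(+1) + 763969600/700607961*(+1) + 23619600/8649481*(-1) = 9 (each basis 2-blade squares to minus the product of its generators' squares); cross terms between blades sharing an index anticommute and cancel; the commuting (index-disjoint) pairs give grade-4 terms 2*c*c'*(blade product), which cancel blade by blade — e1234: -68981760/8649481 - 98619520/25948443 + 17974400/1526379 = 0 — confirming B is simple. So B^2 = 9.
B^2 = 9 — the series telescopes hyperbolically here: l = 3, alpha*l = -1/2, so exp(alpha B) = cosh(-1/2) + (sinh(-1/2)/3)*B = cosh(1/2) + (-sinh(1/2)/3)*B.
Answer: cosh(1/2) + 63872*sinh(1/2)/79407*e12 + 1784*sinh(1/2)/2941*e13 + 1600*sinh(1/2)/1557*e14 + 5617*sinh(1/2)/8823*e23 + 27640*sinh(1/2)/79407*e24 - 1620*sinh(1/2)/2941*e34


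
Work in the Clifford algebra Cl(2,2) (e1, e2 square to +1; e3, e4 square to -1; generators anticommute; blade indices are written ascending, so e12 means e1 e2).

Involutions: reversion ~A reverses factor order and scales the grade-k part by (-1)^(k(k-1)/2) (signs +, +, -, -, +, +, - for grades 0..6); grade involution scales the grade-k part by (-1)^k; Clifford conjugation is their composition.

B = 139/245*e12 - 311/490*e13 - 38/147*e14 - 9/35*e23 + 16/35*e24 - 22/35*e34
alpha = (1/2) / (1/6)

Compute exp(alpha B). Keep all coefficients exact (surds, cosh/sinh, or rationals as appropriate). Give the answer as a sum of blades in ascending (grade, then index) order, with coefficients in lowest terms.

B^2 term by term: the squares give (139/245)^2*(e12)^2 + (-311/490)^2*(e13)^2 + (-38/147)^2*(e14)^2 + (-9/35)^2*(e23)^2 + (16/35)^2*(e24)^2 + (-22/35)^2*(e34)^2 = 19321/60025*(-1) + 96721/240100*(+1) + 1444/21609*(+1) + 81/1225*(+1) + 256/1225*(+1) + 484/1225*(-1) = 1/36 (each basis 2-blade squares to minus the product of its generators' squares); cross terms between blades sharing an index anticommute and cancel; the commuting (index-disjoint) pairs give grade-4 terms 2*c*c'*(blade product), which cancel blade by blade — e1234: -6116/8575 + 4976/8575 + 228/1715 = 0 — confirming B is simple. So B^2 = 1/36.
B^2 = 1/36 — B^2 > 0, so the exponential closes hyperbolically: l = 1/6, alpha*l = 1/2, so exp(alpha B) = cosh(1/2) + (sinh(1/2)/(1/6))*B = cosh(1/2) + (6*sinh(1/2))*B.
Answer: cosh(1/2) + 834*sinh(1/2)/245*e12 - 933*sinh(1/2)/245*e13 - 76*sinh(1/2)/49*e14 - 54*sinh(1/2)/35*e23 + 96*sinh(1/2)/35*e24 - 132*sinh(1/2)/35*e34


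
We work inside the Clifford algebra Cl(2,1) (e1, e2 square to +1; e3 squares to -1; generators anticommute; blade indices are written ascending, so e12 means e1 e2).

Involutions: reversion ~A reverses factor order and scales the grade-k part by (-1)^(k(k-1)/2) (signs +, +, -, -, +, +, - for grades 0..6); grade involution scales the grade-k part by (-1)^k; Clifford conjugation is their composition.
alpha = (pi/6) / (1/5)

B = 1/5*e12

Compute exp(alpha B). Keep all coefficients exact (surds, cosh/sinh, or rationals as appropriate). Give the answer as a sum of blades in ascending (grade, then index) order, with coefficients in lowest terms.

B^2 = (1/5)^2*(e12)^2 = 1/25*(-1) = -1/25 (a basis 2-blade squares to minus the product of its generators' squares).
B^2 = -1/25 — B^2 < 0, so the exponential closes trigonometrically: l = 1/5, alpha*l = pi/6, so exp(alpha B) = cos(pi/6) + (sin(pi/6)/(1/5))*B = sqrt(3)/2 + (5/2)*B.
Answer: sqrt(3)/2 + 1/2*e12


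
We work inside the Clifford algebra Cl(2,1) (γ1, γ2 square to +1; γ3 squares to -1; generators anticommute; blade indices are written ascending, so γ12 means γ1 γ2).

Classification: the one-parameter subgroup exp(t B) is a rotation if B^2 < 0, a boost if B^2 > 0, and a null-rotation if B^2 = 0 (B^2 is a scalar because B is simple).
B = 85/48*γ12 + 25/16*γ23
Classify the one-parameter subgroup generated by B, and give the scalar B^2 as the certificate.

B^2 term by term: the squares give (85/48)^2*(γ12)^2 + (25/16)^2*(γ23)^2 = 7225/2304*(-1) + 625/256*(+1) = -25/36 (each basis 2-blade squares to minus the product of its generators' squares); cross terms between blades sharing an index anticommute and cancel. So B^2 = -25/36.
Answer: rotation, certificate B^2 = -25/36. The invariant at work: B^2 = -25/36 is unchanged by conjugation, hence its sign classifies the subgroup whatever basis B is written in.


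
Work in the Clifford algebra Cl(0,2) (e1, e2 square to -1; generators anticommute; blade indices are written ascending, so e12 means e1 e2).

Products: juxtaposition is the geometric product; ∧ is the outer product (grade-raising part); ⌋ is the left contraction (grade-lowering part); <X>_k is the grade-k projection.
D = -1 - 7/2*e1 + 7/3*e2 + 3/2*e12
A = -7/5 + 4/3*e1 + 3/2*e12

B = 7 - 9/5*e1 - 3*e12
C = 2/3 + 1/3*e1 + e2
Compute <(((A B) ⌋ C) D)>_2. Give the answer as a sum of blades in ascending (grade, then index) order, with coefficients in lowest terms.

step 1: -29/10 + 889/75*e1 + 13/10*e2 + 147/10*e12
step 2: -3233/450 - 29/30*e1 - 29/10*e2
step 3: 9511/900 + 9793/450*e1 - 33517/2700*e2 - 5216/225*e12
step 4: -5216/225*e12
Answer: -5216/225*e12


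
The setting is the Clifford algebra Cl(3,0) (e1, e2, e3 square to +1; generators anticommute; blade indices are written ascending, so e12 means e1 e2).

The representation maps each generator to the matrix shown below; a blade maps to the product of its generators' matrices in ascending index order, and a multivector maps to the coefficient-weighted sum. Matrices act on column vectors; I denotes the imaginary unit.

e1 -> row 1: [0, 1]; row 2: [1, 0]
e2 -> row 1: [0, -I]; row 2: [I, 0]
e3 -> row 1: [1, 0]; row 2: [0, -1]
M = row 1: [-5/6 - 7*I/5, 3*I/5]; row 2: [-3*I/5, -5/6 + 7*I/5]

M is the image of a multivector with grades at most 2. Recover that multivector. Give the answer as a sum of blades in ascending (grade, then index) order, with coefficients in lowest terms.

Method: 1, rho(e1), rho(e2), rho(e3) form a trace-orthogonal basis of the 2x2 complex matrices (tr(X Y) = 2 if X = Y, else 0), so M = m0*1 + m1*rho(e1) + m2*rho(e2) + m3*rho(e3) with m0 = tr(M)/2 = -5/6, m1 = tr(M rho(e1))/2 = 0, m2 = tr(M rho(e2))/2 = -3/5, m3 = tr(M rho(e3))/2 = -7*I/5.
Multiplying table entries, the bivector images are rho(e12) = I*rho(e3), rho(e13) = -I*rho(e2), rho(e23) = I*rho(e1); with real blade coefficients the real parts of m0..m3 are the coefficients of 1, e1, e2, e3 and the imaginary parts give the bivectors (e23: Im m1, e13: -Im m2, e12: Im m3).
Answer: -5/6 - 3/5*e2 - 7/5*e12


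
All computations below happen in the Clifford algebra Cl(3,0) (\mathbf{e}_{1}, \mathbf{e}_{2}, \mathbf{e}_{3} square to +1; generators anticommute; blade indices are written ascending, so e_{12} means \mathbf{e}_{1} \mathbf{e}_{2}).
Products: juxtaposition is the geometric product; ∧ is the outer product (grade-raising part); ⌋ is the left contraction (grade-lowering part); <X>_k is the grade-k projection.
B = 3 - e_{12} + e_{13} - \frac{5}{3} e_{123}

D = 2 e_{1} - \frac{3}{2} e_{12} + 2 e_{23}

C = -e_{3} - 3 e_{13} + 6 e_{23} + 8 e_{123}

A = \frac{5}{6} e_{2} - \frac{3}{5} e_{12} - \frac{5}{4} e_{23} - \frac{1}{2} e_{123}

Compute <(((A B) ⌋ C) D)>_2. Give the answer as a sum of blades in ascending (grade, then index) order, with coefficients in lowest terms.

step 1: -\frac{43}{30} - \frac{5}{4} e_{1} + 2 e_{2} - \frac{3}{2} e_{3} - \frac{61}{20} e_{12} + \frac{5}{36} e_{13} - \frac{63}{20} e_{23} - \frac{7}{3} e_{123}
step 2: \frac{2369}{60} + \frac{207}{10} e_{1} + \frac{91}{9} e_{2} + \frac{499}{12} e_{3} - 12 e_{12} - \frac{117}{10} e_{13} - \frac{93}{5} e_{23} - \frac{172}{15} e_{123}
step 3: \frac{303}{5} + \frac{1756}{15} e_{1} - \frac{5413}{60} e_{2} + \frac{1189}{45} e_{3} - \frac{20177}{360} e_{12} - \frac{2026}{15} e_{13} + \frac{883}{12} e_{23} - \frac{2327}{40} e_{123}
step 4: -\frac{20177}{360} e_{12} - \frac{2026}{15} e_{13} + \frac{883}{12} e_{23}
Answer: -\frac{20177}{360} e_{12} - \frac{2026}{15} e_{13} + \frac{883}{12} e_{23}


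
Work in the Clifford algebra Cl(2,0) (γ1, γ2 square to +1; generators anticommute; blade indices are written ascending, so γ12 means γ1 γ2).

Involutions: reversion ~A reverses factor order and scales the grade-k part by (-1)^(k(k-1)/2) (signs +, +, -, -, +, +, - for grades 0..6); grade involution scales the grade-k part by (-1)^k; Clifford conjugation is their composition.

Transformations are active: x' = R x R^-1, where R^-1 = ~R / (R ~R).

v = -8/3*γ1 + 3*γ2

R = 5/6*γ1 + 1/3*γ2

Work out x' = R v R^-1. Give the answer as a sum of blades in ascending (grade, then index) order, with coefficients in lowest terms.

~R = 5/6*γ1 + 1/3*γ2, and R ~R = 29/36, so R^-1 = ~R / (29/36).
R v = -11/9 + 61/18*γ12
Answer: 4/29*γ1 - 349/87*γ2


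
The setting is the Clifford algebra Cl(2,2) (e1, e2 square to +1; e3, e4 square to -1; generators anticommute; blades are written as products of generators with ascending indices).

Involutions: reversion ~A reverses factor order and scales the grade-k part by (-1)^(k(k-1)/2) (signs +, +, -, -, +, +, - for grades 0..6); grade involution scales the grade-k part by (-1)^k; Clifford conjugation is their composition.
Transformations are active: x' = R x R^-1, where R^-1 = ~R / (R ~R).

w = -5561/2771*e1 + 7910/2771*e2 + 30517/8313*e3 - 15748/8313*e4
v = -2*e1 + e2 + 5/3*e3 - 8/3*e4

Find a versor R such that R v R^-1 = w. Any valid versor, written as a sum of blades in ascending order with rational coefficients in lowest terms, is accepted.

Key observation: q(v) = q(w) = -44/9 (sandwiches preserve the norm), so R = v + w = -11103/2771*e1 + 10681/2771*e2 + 44372/8313*e3 - 37916/8313*e4 works whenever it is invertible — the component of v along it is kept and (v - w)/2 reverses, sending v to w.
Answer: -11103/2771*e1 + 10681/2771*e2 + 44372/8313*e3 - 37916/8313*e4


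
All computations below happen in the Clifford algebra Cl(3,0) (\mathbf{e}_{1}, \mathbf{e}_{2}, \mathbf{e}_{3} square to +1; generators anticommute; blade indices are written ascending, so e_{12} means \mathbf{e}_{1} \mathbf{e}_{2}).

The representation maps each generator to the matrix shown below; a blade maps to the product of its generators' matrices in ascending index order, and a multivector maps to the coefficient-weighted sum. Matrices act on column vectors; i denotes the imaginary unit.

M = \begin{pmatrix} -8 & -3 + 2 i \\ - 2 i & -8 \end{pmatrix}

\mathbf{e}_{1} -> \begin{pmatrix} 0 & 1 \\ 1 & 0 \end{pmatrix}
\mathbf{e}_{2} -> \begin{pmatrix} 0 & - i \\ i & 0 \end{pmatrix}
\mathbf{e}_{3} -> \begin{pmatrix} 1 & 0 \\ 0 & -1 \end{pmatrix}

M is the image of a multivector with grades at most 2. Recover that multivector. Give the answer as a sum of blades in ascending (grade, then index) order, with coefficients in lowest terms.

Method: 1, rho(e_{1}), rho(e_{2}), rho(e_{3}) form a trace-orthogonal basis of the 2x2 complex matrices (tr(X Y) = 2 if X = Y, else 0), so M = m0*1 + m1*rho(e_{1}) + m2*rho(e_{2}) + m3*rho(e_{3}) with m0 = tr(M)/2 = -8, m1 = tr(M rho(e_{1}))/2 = - \frac{3}{2}, m2 = tr(M rho(e_{2}))/2 = -2 - \frac{3 i}{2}, m3 = tr(M rho(e_{3}))/2 = 0.
Multiplying table entries, the bivector images are rho(e_{12}) = i*rho(e_{3}), rho(e_{13}) = -i*rho(e_{2}), rho(e_{23}) = i*rho(e_{1}); with real blade coefficients the real parts of m0..m3 are the coefficients of 1, e_{1}, e_{2}, e_{3} and the imaginary parts give the bivectors (e_{23}: Im m1, e_{13}: -Im m2, e_{12}: Im m3).
Answer: -8 - \frac{3}{2} e_{1} - 2 e_{2} + \frac{3}{2} e_{13}


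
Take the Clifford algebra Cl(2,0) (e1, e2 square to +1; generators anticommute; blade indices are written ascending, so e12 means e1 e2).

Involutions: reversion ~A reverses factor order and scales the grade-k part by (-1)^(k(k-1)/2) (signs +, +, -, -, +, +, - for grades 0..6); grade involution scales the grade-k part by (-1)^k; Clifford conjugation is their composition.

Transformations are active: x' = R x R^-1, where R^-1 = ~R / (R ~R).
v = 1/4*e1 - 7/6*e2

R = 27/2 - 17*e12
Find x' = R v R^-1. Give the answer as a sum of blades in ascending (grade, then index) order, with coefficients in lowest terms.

~R = 27/2 + 17*e12, and R ~R = 1885/4, so R^-1 = ~R / (1885/4).
R v = 557/24*e1 - 23/2*e2
Answer: 8141/7540*e1 + 5743/11310*e2


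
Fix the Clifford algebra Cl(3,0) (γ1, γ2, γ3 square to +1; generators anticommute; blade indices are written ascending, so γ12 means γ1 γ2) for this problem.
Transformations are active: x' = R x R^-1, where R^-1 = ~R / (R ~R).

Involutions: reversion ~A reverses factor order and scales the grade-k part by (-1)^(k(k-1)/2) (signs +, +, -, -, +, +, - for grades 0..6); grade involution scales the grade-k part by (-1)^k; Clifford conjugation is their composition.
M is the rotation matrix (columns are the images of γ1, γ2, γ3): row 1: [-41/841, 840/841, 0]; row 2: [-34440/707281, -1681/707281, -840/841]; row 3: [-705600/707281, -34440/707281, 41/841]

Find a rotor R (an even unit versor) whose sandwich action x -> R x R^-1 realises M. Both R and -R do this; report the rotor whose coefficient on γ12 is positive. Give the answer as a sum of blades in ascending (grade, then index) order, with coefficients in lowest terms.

Method: write R = a + b12*γ12 + b13*γ13 + b23*γ23 with a^2 + b12^2 + b13^2 + b23^2 = 1 (so R^-1 = ~R). Expanding the columns R e_j ~R gives tr M = 4a^2 - 1 and, from the antisymmetric part, M21 - M12 = -4a*b12, M13 - M31 = 4a*b13, M32 - M23 = -4a*b23.
Here tr M = -1681/707281, so a^2 = (1 + tr M)/4 = 176400/707281 and a = ±420/841. Taking a = 420/841: M21 - M12 = -740880/707281, M13 - M31 = 705600/707281, M32 - M23 = 672000/707281, giving b12 = 441/841, b13 = 420/841, b23 = -400/841, i.e. R = 420/841 + 441/841*γ12 + 420/841*γ13 - 400/841*γ23.
Its γ12 coefficient is already positive.
Answer: 420/841 + 441/841*γ12 + 420/841*γ13 - 400/841*γ23. Why the constraint matters: R and -R act identically through the sandwich — M has trace -1681/707281 either way — so only the sign condition on γ12 picks one of the two preimages.


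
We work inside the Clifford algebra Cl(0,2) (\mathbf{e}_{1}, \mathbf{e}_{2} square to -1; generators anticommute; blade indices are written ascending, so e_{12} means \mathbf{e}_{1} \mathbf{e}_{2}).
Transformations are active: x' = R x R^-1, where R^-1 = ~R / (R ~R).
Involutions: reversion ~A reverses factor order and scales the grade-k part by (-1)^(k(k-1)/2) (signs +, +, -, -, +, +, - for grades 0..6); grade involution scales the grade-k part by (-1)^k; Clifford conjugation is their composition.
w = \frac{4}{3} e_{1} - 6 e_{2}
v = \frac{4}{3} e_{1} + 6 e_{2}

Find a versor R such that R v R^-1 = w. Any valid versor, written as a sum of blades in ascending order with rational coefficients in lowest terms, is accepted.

Take R = v + w = \frac{8}{3} e_{1}. Because q(v) = q(w) = -\frac{340}{9}, conjugation by R sends v exactly to w.
Answer: \frac{8}{3} e_{1}


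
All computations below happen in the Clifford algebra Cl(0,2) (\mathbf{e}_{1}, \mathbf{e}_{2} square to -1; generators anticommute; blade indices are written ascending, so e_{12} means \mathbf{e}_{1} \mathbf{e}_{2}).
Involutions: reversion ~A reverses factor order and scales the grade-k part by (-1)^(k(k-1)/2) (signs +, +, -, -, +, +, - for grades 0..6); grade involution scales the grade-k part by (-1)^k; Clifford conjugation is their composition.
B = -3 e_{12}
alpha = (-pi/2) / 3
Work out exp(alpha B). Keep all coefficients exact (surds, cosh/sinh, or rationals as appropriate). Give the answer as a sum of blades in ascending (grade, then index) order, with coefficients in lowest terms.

B^2 = (-3)^2*(e_{12})^2 = 9*(-1) = -9 (a basis 2-blade squares to minus the product of its generators' squares).
B^2 = -9 — a negative square means the series sums to a rotation: l = 3, alpha*l = - \frac{\pi}{2}, so exp(alpha B) = cos(- \frac{\pi}{2}) + (sin(- \frac{\pi}{2})/3)*B = 0 + (- \frac{1}{3})*B.
Answer: e_{12}


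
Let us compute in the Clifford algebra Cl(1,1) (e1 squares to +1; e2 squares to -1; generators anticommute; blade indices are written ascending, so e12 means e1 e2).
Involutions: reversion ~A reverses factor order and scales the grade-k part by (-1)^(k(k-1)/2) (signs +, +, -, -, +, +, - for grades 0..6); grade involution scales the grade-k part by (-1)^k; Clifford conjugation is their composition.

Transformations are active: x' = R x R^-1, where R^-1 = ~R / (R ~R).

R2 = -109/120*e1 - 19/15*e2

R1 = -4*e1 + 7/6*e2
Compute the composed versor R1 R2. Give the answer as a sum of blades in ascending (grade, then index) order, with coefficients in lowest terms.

Distribute over the terms of R1 (each basis-blade product reordered to ascending indices, repeated generators contracted through their squares):
(-4*e1) R2 = 109/30 + 76/15*e12
(7/6*e2) R2 = 133/90 + 763/720*e12
Summing the partial products and collecting blades:
Answer: 46/9 + 4411/720*e12


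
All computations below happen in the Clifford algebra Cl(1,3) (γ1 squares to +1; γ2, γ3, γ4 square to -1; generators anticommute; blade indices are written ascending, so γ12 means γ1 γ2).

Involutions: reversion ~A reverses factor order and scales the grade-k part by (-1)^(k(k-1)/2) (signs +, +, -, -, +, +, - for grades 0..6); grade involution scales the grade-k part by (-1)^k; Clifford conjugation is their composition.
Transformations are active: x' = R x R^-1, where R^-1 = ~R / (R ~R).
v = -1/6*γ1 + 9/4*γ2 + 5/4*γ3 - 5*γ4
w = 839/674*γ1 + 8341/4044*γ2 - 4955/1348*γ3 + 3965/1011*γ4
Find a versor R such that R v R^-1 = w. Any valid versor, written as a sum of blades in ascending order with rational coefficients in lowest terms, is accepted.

Equal squares first: v^2 = w^2 = -2275/72. Then v + w = 1090/1011*γ1 + 4360/1011*γ2 - 1635/674*γ3 - 1090/1011*γ4 is a versor taking v to w, provided it is invertible.
Answer: 1090/1011*γ1 + 4360/1011*γ2 - 1635/674*γ3 - 1090/1011*γ4
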